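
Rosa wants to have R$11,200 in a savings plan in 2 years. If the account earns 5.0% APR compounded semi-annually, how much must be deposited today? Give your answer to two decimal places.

Periodic rate i = 0.05/2 = 0.025; n = 2 × 2 = 4 periods.
PV = 11,200 / (1 + 0.025)^4 = 11,200 / 1.103813 = 10,146.6472

R$10,146.65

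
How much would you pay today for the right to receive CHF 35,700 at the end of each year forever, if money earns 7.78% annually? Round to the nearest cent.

PV = C/r = 35700/0.0778 = 458,868.8946

CHF 458,868.89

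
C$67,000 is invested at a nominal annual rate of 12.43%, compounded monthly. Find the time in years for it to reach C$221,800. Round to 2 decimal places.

Periodic rate i = 0.1243/12 = 0.0103583.
n = ln(221800/67000) / ln(1+0.0103583) = ln(3.31045) / 0.010305 = 116.1647 months
= 116.1647/12 years

9.68 years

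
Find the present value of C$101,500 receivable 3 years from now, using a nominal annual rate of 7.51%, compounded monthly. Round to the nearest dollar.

Periodic rate i = 0.0751/12 = 0.00625833; n = 3 × 12 = 36 periods.
PV = FV·(1+i)^(−n) = 101,500 × 0.798837 = 81,081.9906

C$81,082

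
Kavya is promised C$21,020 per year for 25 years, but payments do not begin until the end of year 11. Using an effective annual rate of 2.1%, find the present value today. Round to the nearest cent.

C$329,493.41

PV at t=10 (ordinary 25-year annuity): 21020 × a(25|0.021) = 21020 × 19.296185 = 405,605.7987
PV₀ = 405,605.7987 / (1+0.021)^10 = 405,605.7987 / 1.230998 = 329,493.4111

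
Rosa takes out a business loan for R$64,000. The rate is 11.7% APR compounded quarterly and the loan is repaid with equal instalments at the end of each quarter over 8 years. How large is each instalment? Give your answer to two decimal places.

i = 0.117/4 = 0.02925 per quarter; n = 8·4 = 32.
Annuity-PV factor = 20.598452; PMT = 64000 / 20.598452 = 3,107.0296

R$3,107.03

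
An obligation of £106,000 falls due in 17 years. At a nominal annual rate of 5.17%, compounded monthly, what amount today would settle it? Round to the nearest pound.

i = 0.0517/12 = 0.00430833 per month; n = 17·12 = 204.
PV = FV·(1+i)^(−n) = 106,000 × 0.416024 = 44,098.5530

£44,099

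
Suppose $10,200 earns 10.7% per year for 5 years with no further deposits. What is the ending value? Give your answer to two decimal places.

$16,956.58

FV = 10,200 × (1 + 0.107)^5 = 16,956.5805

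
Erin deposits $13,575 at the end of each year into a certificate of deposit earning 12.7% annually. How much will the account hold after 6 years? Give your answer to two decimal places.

FV = 13575 × [(1+0.127)^6 − 1] / 0.127 = 13575 × 8.259900 = 112,128.1378

$112,128.14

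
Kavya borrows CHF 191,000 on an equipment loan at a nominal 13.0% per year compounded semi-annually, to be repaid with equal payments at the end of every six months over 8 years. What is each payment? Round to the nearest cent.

With 2 periods per year: i = 0.065, n = 16.
PMT = 191000 / ( [1 − (1+0.065)^(−16)] / 0.065 ) = 191000 / 9.767764 = 19,554.1166

CHF 19,554.12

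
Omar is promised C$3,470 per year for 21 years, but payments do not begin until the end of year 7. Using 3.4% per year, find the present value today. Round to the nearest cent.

C$42,127.33

Value one period before first payment (t=6): 3470 × [1 − (1+0.034)^(−21)] / 0.034 = 3470 × 14.837395 = 51,485.7622
PV₀ = 51,485.7622 / (1+0.034)^6 = 51,485.7622 / 1.222146 = 42,127.3279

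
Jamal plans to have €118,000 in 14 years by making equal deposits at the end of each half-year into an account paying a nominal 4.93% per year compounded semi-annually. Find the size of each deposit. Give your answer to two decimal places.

€2,975.67

Periodic rate i = 0.0493/2 = 0.02465; n = 14 × 2 = 28 periods.
PMT = 118000 / ( [(1+0.02465)^28 − 1] / 0.02465 ) = 118000 / 39.654942 = 2,975.6695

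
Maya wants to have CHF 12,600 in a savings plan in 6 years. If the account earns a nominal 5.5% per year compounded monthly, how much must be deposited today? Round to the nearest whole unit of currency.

Periodic rate i = 0.055/12 = 0.00458333; n = 6 × 12 = 72 periods.
Discount factor = (1+0.00458333)^(−72) = 0.719466; PV = 12,600 × 0.719466 = 9,065.2712

CHF 9,065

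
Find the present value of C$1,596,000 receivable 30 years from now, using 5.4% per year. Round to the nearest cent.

PV = 1,596,000 / (1 + 0.054)^30 = 1,596,000 / 4.844158 = 329,469.0023

C$329,469.00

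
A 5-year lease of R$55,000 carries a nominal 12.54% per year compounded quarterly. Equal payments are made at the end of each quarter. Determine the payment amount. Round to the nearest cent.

i = 0.1254/4 = 0.03135 per quarter; n = 5·4 = 20.
Annuity-PV factor = 14.693469; PMT = 55000 / 14.693469 = 3,743.1597

R$3,743.16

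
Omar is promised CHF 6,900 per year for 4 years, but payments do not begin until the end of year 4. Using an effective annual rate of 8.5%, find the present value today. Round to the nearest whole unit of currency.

PV at t=3 (ordinary 4-year annuity): 6900 × a(4|0.085) = 6900 × 3.275597 = 22,601.6169
Discount back 3 years: 22,601.6169 × (1+0.085)^(−3) = 22,601.6169 × 0.782908 = 17,694.9889

CHF 17,695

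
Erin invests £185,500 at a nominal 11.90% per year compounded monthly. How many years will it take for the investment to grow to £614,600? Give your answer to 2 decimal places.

Periodic rate i = 0.119/12 = 0.00991667.
(1+i)^n = 614600/185500 = 3.31321, so n = ln 3.31321 / ln 1.00992 = 121.3963 months
= 121.3963/12 years

10.12 years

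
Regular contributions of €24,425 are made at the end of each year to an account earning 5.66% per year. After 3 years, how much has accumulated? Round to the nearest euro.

€77,501

Accumulation factor s(3|0.0566) = 3.173004; FV = 24425 × 3.173004 = 77,500.6120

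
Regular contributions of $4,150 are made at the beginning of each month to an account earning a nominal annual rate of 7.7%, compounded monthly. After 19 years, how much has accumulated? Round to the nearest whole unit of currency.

With 12 periods per year: i = 0.00641667, n = 228.
FV = PMT · [(1+i)^n − 1] / i × (1+i) = 4150 · 517.390946 = 2,147,172.4252
Payments are at the start of each period, so multiply by (1+i).

$2,147,172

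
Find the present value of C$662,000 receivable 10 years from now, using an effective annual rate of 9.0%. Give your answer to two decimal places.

C$279,635.95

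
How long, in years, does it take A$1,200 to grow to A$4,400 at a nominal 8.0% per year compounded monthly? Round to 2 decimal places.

16.30 years

Periodic rate i = 0.08/12 = 0.00666667.
n = ln(4400/1200) / ln(1+0.00666667) = ln(3.66667) / 0.006645 = 195.5414 months
= 195.5414/12 years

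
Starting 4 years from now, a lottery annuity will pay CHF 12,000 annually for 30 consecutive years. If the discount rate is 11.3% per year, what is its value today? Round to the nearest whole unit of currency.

CHF 73,920

PV at t=3 (ordinary 30-year annuity): 12000 × a(30|0.113) = 12000 × 8.493052 = 101,916.6204
PV₀ = 101,916.6204 / (1+0.113)^3 = 101,916.6204 / 1.378750 = 73,919.5851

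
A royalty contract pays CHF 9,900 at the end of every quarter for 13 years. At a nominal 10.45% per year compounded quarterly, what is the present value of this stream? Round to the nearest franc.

Periodic rate i = 0.1045/4 = 0.026125; n = 13 × 4 = 52 periods.
PV = 9900 × [1 − (1+0.026125)^(−52)] / 0.026125 = 9900 × 28.265307 = 279,826.5397

CHF 279,827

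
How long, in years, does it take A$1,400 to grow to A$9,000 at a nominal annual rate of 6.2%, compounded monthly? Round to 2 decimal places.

Periodic rate i = 0.062/12 = 0.00516667.
n = ln(9000/1400) / ln(1+0.00516667) = ln(6.42857) / 0.005153 = 361.0752 months
= 361.0752/12 years

30.09 years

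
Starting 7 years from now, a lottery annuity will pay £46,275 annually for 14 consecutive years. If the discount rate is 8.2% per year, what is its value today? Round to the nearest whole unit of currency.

PV at t=6 (ordinary 14-year annuity): 46275 × a(14|0.082) = 46275 × 8.149321 = 377,109.8359
PV₀ = 377,109.8359 / (1+0.082)^6 = 377,109.8359 / 1.604588 = 235,019.7150

£235,020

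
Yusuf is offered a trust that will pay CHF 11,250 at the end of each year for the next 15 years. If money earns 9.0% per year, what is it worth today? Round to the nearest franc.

Annuity factor a(15|0.09) = 8.060688; PV = 11250 × 8.060688 = 90,682.7448

CHF 90,683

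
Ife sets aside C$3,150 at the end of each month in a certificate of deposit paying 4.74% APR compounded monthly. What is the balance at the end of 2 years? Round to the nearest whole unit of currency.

i = 0.0474/12 = 0.00395 per month; n = 2·12 = 24.
FV = PMT · [(1+i)^n − 1] / i = 3150 · 25.122445 = 79,135.7012

C$79,136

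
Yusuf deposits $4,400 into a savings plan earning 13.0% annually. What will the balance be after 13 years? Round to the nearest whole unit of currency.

$21,551

4,400 × (1+0.13)^13 = 4,400 × 4.898011 = 21,551.2489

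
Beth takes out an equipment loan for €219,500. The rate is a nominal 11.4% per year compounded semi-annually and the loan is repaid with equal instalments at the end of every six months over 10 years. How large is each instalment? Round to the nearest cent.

Periodic rate i = 0.114/2 = 0.057; n = 10 × 2 = 20 periods.
Annuity-PV factor = 11.754568; PMT = 219500 / 11.754568 = 18,673.5908

€18,673.59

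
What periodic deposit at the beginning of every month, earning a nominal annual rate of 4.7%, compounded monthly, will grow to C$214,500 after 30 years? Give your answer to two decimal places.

C$271.29

i = 0.047/12 = 0.00391667 per month; n = 30·12 = 360.
FV-annuity factor × (1+i) = 790.665221; PMT = 214500 / 790.665221 = 271.2905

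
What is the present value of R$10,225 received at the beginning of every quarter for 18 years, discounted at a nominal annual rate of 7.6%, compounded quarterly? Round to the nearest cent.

With 4 periods per year: i = 0.019, n = 72.
PV = 10225 × [1 − (1+0.019)^(−72)] / 0.019 × (1+i) = 10225 × 39.799759 = 406,952.5333
(annuity-due: payments at period start, so ×(1+i).)

R$406,952.53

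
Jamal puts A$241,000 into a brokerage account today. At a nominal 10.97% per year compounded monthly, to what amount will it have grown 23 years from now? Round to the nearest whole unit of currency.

A$2,970,347

With 12 periods per year: i = 0.00914167, n = 276.
FV = 241,000 × (1 + 0.00914167)^276 = 2,970,347.0319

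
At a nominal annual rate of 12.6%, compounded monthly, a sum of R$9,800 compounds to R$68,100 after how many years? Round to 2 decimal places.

15.47 years

Periodic rate i = 0.126/12 = 0.0105.
(1+i)^n = 68100/9800 = 6.94898, so n = ln 6.94898 / ln 1.0105 = 185.5957 months
= 185.5957/12 years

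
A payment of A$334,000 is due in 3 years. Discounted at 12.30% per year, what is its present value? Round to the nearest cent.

A$235,834.42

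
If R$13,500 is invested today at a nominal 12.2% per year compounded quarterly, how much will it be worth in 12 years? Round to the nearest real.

i = 0.122/4 = 0.0305 per quarter; n = 12·4 = 48.
13,500 × (1+0.0305)^48 = 13,500 × 4.229644 = 57,100.1938

R$57,100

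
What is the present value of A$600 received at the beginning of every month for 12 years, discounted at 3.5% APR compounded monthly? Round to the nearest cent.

A$70,673.25

i = 0.035/12 = 0.00291667 per month; n = 12·12 = 144.
PV = PMT · [1 − (1+i)^(−n)] / i × (1+i) = 600 · 117.788745 = 70,673.2468
Payments are at the start of each period, so multiply by (1+i).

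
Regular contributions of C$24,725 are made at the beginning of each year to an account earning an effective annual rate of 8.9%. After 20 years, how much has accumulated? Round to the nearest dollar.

FV = PMT · [(1+i)^n − 1] / i × (1+i) = 24725 · 55.092007 = 1,362,149.8699
(Beginning-of-period payments → annuity-due factor ×(1+i).)

C$1,362,150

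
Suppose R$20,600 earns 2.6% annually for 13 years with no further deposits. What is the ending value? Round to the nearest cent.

R$28,759.60

FV = 20,600 × (1 + 0.026)^13 = 28,759.6046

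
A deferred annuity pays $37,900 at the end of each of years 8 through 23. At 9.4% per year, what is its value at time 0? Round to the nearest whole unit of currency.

PV at t=7 (ordinary 16-year annuity): 37900 × a(16|0.094) = 37900 × 8.111357 = 307,420.4492
PV₀ = 307,420.4492 / (1+0.094)^7 = 307,420.4492 / 1.875518 = 163,912.2828

$163,912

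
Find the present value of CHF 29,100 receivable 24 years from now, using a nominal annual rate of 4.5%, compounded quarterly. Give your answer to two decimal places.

Periodic rate i = 0.045/4 = 0.01125; n = 24 × 4 = 96 periods.
Discount factor = (1+0.01125)^(−96) = 0.341649; PV = 29,100 × 0.341649 = 9,941.9979

CHF 9,942.00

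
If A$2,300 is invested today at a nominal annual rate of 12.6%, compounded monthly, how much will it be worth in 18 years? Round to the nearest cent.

A$21,956.97

Periodic rate i = 0.126/12 = 0.0105; n = 18 × 12 = 216 periods.
2,300 × (1+0.0105)^216 = 2,300 × 9.546511 = 21,956.9742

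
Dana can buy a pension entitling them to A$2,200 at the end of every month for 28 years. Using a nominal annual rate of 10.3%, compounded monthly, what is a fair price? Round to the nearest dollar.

A$241,803

With 12 periods per year: i = 0.00858333, n = 336.
Annuity factor a(336|0.00858333) = 109.910330; PV = 2200 × 109.910330 = 241,802.7250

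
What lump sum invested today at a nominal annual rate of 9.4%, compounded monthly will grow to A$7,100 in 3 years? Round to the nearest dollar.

A$5,361

With 12 periods per year: i = 0.00783333, n = 36.
PV = FV·(1+i)^(−n) = 7,100 × 0.755103 = 5,361.2307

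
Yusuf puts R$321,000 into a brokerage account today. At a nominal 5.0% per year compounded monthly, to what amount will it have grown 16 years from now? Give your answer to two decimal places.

R$713,212.26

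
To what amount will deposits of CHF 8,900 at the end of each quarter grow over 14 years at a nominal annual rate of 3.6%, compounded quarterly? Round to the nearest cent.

CHF 644,361.64

With 4 periods per year: i = 0.009, n = 56.
Accumulation factor s(56|0.009) = 72.400184; FV = 8900 × 72.400184 = 644,361.6361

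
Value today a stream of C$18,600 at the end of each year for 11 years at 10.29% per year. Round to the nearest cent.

C$119,211.98

Annuity factor a(11|0.1029) = 6.409246; PV = 18600 × 6.409246 = 119,211.9845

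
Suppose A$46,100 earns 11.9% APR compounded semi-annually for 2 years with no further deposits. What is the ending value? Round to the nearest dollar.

Periodic rate i = 0.119/2 = 0.0595; n = 2 × 2 = 4 periods.
46,100 × (1+0.0595)^4 = 46,100 × 1.260097 = 58,090.4539

A$58,090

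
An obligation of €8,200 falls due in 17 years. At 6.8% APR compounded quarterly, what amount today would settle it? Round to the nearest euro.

€2,606

Periodic rate i = 0.068/4 = 0.017; n = 17 × 4 = 68 periods.
PV = 8,200 / (1 + 0.017)^68 = 8,200 / 3.146479 = 2,606.0879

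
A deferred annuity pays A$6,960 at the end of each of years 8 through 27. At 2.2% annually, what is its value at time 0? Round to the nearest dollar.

A$95,866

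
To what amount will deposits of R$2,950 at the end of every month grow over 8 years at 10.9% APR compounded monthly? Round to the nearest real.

R$448,928

i = 0.109/12 = 0.00908333 per month; n = 8·12 = 96.
Accumulation factor s(96|0.00908333) = 152.179050; FV = 2950 × 152.179050 = 448,928.1987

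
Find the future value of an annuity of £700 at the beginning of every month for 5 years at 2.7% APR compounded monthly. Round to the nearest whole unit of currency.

£45,014

i = 0.027/12 = 0.00225 per month; n = 5·12 = 60.
FV = PMT · [(1+i)^n − 1] / i × (1+i) = 700 · 64.305799 = 45,014.0596
(annuity-due: payments at period start, so ×(1+i).)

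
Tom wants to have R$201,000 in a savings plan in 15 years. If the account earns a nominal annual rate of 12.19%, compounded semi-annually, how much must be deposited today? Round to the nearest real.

R$34,068

With 2 periods per year: i = 0.06095, n = 30.
PV = FV·(1+i)^(−n) = 201,000 × 0.169493 = 34,068.1494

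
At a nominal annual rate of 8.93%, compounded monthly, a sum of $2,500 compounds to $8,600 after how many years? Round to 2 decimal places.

13.89 years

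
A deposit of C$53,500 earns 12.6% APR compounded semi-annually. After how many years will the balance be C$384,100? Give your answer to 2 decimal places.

16.13 years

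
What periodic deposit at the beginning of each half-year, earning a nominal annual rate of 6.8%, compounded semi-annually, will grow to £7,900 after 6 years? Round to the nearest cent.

i = 0.068/2 = 0.034 per half-year; n = 6·2 = 12.
PMT = 7900 / ( [(1+0.034)^12 − 1] / 0.034 × (1+i) ) = 7900 / 15.012519 = 526.2275

£526.23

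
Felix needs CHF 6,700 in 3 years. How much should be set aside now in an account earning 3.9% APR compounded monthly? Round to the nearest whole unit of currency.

i = 0.039/12 = 0.00325 per month; n = 3·12 = 36.
Discount factor = (1+0.00325)^(−36) = 0.889754; PV = 6,700 × 0.889754 = 5,961.3516

CHF 5,961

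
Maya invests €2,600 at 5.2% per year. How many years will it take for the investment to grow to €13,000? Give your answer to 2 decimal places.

n = ln(13000/2600) / ln(1+0.052) = ln(5.00000) / 0.050693 = 31.7486 years

31.75 years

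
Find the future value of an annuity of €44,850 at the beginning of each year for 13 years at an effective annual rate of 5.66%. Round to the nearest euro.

FV = PMT · [(1+i)^n − 1] / i × (1+i) = 44850 · 19.520608 = 875,499.2590
(Beginning-of-period payments → annuity-due factor ×(1+i).)

€875,499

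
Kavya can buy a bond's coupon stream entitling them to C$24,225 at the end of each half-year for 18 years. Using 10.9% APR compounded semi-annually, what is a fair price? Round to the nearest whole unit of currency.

C$378,701

Periodic rate i = 0.109/2 = 0.0545; n = 18 × 2 = 36 periods.
Annuity factor a(36|0.0545) = 15.632644; PV = 24225 × 15.632644 = 378,700.8120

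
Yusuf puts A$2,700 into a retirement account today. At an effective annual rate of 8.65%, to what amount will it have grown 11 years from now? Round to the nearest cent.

A$6,724.98

2,700 × (1+0.0865)^11 = 2,700 × 2.490732 = 6,724.9770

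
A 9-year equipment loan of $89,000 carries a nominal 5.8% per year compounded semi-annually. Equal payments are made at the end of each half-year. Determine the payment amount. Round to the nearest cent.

$6,416.49

Periodic rate i = 0.058/2 = 0.029; n = 9 × 2 = 18 periods.
Annuity-PV factor = 13.870515; PMT = 89000 / 13.870515 = 6,416.4883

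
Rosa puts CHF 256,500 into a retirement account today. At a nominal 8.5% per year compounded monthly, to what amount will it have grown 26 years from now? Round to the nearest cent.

CHF 2,320,036.85

With 12 periods per year: i = 0.00708333, n = 312.
256,500 × (1+0.00708333)^312 = 256,500 × 9.044978 = 2,320,036.8479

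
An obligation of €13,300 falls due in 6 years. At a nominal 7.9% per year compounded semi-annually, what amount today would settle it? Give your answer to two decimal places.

€8,355.22

With 2 periods per year: i = 0.0395, n = 12.
PV = 13,300 / (1 + 0.0395)^12 = 13,300 / 1.591820 = 8,355.2167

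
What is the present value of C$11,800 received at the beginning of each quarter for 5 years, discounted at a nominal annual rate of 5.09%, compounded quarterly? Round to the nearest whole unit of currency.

With 4 periods per year: i = 0.012725, n = 20.
PV = PMT · [1 − (1+i)^(−n)] / i × (1+i) = 11800 · 17.783378 = 209,843.8583
(annuity-due: payments at period start, so ×(1+i).)

C$209,844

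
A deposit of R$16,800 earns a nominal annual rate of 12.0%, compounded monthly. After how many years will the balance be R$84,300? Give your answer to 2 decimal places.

Periodic rate i = 0.12/12 = 0.01.
n = ln(84300/16800) / ln(1+0.01) = ln(5.01786) / 0.009950 = 162.1055 months
= 162.1055/12 years

13.51 years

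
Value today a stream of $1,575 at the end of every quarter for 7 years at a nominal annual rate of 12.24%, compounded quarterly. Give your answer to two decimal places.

Periodic rate i = 0.1224/4 = 0.0306; n = 7 × 4 = 28 periods.
PV = PMT · [1 − (1+i)^(−n)] / i = 1575 · 18.627203 = 29,337.8441

$29,337.84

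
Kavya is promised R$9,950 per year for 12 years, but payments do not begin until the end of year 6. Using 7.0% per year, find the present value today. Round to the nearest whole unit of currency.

Value one period before first payment (t=5): 9950 × [1 − (1+0.07)^(−12)] / 0.07 = 9950 × 7.942686 = 79,029.7287
PV₀ = 79,029.7287 / (1+0.07)^5 = 79,029.7287 / 1.402552 = 56,347.1043

R$56,347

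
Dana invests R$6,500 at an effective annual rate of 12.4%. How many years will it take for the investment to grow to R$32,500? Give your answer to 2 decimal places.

13.77 years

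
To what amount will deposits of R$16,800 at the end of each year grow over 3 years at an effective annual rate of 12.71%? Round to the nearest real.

R$57,077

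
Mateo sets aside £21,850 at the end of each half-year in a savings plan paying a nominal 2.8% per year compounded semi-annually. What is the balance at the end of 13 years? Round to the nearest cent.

£679,606.64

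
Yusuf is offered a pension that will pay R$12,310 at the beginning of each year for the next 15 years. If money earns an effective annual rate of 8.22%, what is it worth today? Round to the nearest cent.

Annuity factor a(15|0.0822) × (1+i) = 9.139923; PV = 12310 × 9.139923 = 112,512.4509
Payments are at the start of each period, so multiply by (1+i).

R$112,512.45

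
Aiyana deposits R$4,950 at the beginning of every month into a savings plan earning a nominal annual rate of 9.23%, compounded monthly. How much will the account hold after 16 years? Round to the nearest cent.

R$2,175,234.97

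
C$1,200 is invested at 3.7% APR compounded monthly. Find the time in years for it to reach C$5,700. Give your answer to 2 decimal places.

42.18 years

Periodic rate i = 0.037/12 = 0.00308333.
(1+i)^n = 5700/1200 = 4.75000, so n = ln 4.75000 / ln 1.00308 = 506.1229 months
= 506.1229/12 years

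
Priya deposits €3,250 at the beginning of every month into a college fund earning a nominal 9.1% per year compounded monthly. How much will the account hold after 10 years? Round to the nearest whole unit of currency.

With 12 periods per year: i = 0.00758333, n = 120.
FV = PMT · [(1+i)^n − 1] / i × (1+i) = 3250 · 196.087892 = 637,285.6483
(annuity-due: payments at period start, so ×(1+i).)

€637,286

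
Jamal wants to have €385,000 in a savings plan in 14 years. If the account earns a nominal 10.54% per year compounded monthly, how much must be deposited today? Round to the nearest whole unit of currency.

Periodic rate i = 0.1054/12 = 0.00878333; n = 14 × 12 = 168 periods.
PV = FV·(1+i)^(−n) = 385,000 × 0.230119 = 88,595.9353

€88,596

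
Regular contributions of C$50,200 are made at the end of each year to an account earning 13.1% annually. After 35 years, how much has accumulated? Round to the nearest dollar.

FV = PMT · [(1+i)^n − 1] / i = 50200 · 559.806321 = 28,102,277.2949

C$28,102,277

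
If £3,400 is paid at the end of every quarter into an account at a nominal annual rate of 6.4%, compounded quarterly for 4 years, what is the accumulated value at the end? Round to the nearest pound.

£61,442

With 4 periods per year: i = 0.016, n = 16.
Accumulation factor s(16|0.016) = 18.071110; FV = 3400 × 18.071110 = 61,441.7726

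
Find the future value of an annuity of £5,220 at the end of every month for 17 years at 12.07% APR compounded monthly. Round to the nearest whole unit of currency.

£3,478,832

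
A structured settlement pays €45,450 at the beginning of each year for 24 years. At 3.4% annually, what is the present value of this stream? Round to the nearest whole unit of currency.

€762,656

PV = 45450 × [1 − (1+0.034)^(−24)] / 0.034 × (1+i) = 45450 × 16.780106 = 762,655.8358
(Beginning-of-period payments → annuity-due factor ×(1+i).)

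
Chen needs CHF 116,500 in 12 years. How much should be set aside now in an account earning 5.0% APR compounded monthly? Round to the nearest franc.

CHF 64,016

Periodic rate i = 0.05/12 = 0.00416667; n = 12 × 12 = 144 periods.
PV = 116,500 / (1 + 0.00416667)^144 = 116,500 / 1.819849 = 64,016.3047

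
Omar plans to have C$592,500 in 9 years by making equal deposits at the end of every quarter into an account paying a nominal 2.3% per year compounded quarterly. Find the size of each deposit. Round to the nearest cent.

C$14,860.73

With 4 periods per year: i = 0.00575, n = 36.
PMT = 592500 / ( [(1+0.00575)^36 − 1] / 0.00575 ) = 592500 / 39.870189 = 14,860.7270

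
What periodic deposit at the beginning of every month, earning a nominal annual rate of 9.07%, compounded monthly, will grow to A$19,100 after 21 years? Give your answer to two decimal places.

With 12 periods per year: i = 0.00755833, n = 252.
FV-annuity factor × (1+i) = 755.762499; PMT = 19100 / 755.762499 = 25.2725

A$25.27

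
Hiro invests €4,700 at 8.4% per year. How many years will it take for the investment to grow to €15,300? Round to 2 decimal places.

14.63 years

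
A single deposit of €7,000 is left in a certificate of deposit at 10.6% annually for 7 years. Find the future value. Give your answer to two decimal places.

€14,170.46

FV = PV·(1+i)^n = 7,000 × 2.024351 = 14,170.4594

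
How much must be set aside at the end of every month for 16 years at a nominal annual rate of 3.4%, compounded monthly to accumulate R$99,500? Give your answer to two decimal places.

R$390.70

With 12 periods per year: i = 0.00283333, n = 192.
FV-annuity factor = 254.668192; PMT = 99500 / 254.668192 = 390.7045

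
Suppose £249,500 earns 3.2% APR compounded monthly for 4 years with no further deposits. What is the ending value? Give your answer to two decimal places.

i = 0.032/12 = 0.00266667 per month; n = 4·12 = 48.
FV = 249,500 × (1 + 0.00266667)^48 = 283,521.6682

£283,521.67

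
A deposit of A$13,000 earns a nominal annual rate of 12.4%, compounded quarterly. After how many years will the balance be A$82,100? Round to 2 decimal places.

15.09 years

Periodic rate i = 0.124/4 = 0.031.
(1+i)^n = 82100/13000 = 6.31538, so n = ln 6.31538 / ln 1.031 = 60.3681 quarters
= 60.3681/4 years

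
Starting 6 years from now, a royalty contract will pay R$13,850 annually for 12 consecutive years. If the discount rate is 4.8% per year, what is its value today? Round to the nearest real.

R$98,209

Value one period before first payment (t=5): 13850 × [1 − (1+0.048)^(−12)] / 0.048 = 13850 × 8.964081 = 124,152.5188
Discount back 5 years: 124,152.5188 × (1+0.048)^(−5) = 124,152.5188 × 0.791031 = 98,208.5099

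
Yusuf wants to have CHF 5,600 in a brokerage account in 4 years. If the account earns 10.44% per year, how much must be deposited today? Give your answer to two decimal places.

PV = FV·(1+i)^(−n) = 5,600 × 0.672194 = 3,764.2845

CHF 3,764.28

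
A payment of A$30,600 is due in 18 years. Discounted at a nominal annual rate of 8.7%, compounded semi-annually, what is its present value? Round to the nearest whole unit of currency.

A$6,607

With 2 periods per year: i = 0.0435, n = 36.
Discount factor = (1+0.0435)^(−36) = 0.215909; PV = 30,600 × 0.215909 = 6,606.8296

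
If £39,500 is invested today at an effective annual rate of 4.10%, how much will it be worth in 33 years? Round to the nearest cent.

39,500 × (1+0.041)^33 = 39,500 × 3.765946 = 148,754.8620

£148,754.86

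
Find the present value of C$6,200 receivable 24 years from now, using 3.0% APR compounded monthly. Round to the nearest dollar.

C$3,021

i = 0.03/12 = 0.0025 per month; n = 24·12 = 288.
Discount factor = (1+0.0025)^(−288) = 0.487190; PV = 6,200 × 0.487190 = 3,020.5768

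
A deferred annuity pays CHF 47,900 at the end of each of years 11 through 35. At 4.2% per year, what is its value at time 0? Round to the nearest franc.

CHF 485,585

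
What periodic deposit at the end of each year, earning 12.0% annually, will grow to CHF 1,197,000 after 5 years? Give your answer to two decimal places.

CHF 188,419.45

FV-annuity factor = 6.352847; PMT = 1.197e+06 / 6.352847 = 188,419.4491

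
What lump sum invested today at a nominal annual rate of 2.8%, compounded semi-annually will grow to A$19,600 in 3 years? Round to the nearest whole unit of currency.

With 2 periods per year: i = 0.014, n = 6.
PV = 19,600 / (1 + 0.014)^6 = 19,600 / 1.086995 = 18,031.3541

A$18,031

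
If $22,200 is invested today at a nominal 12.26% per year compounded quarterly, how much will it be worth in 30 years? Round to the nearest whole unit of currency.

Periodic rate i = 0.1226/4 = 0.03065; n = 30 × 4 = 120 periods.
FV = 22,200 × (1 + 0.03065)^120 = 831,185.3616

$831,185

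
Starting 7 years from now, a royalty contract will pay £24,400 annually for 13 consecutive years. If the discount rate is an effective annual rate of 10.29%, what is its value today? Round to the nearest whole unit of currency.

£94,872

Value one period before first payment (t=6): 24400 × [1 − (1+0.1029)^(−13)] / 0.1029 = 24400 × 6.997885 = 170,748.3994
PV₀ = 170,748.3994 / (1+0.1029)^6 = 170,748.3994 / 1.799769 = 94,872.3855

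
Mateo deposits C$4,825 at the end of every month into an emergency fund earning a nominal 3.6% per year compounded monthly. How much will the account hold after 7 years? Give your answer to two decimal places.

C$460,161.48

i = 0.036/12 = 0.003 per month; n = 7·12 = 84.
FV = PMT · [(1+i)^n − 1] / i = 4825 · 95.370255 = 460,161.4820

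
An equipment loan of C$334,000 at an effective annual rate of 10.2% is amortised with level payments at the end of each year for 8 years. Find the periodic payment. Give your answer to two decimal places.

C$63,062.85

Annuity-PV factor = 5.296304; PMT = 334000 / 5.296304 = 63,062.8465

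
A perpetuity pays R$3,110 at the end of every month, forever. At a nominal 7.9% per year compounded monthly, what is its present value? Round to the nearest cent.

Periodic rate i = 0.079/12 = 0.00658333.
PV = PMT / i = 3110 / 0.00658333 = 472,405.0633

R$472,405.06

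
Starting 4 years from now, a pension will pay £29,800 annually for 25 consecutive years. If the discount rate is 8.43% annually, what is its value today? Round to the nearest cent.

Value one period before first payment (t=3): 29800 × [1 − (1+0.0843)^(−25)] / 0.0843 = 29800 × 10.294072 = 306,763.3310
PV₀ = 306,763.3310 / (1+0.0843)^3 = 306,763.3310 / 1.274819 = 240,632.9369

£240,632.94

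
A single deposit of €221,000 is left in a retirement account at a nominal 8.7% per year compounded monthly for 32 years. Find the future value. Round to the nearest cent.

€3,540,839.82

i = 0.087/12 = 0.00725 per month; n = 32·12 = 384.
FV = 221,000 × (1 + 0.00725)^384 = 3,540,839.8219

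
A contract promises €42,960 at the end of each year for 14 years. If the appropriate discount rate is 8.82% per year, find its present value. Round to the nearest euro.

€337,908

Annuity factor a(14|0.0882) = 7.865632; PV = 42960 × 7.865632 = 337,907.5448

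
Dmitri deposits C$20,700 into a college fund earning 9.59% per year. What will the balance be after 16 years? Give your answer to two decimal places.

20,700 × (1+0.0959)^16 = 20,700 × 4.328474 = 89,599.4155

C$89,599.42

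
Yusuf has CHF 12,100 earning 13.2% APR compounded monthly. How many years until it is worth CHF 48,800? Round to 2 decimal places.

10.62 years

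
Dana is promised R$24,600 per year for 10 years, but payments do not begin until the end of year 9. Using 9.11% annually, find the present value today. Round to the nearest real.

R$78,216

Value one period before first payment (t=8): 24600 × [1 − (1+0.0911)^(−10)] / 0.0911 = 24600 × 6.386701 = 157,112.8521
Discount back 8 years: 157,112.8521 × (1+0.0911)^(−8) = 157,112.8521 × 0.497833 = 78,215.9395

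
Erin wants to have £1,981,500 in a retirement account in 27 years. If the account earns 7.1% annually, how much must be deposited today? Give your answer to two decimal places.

£310,941.27

PV = FV·(1+i)^(−n) = 1,981,500 × 0.156922 = 310,941.2673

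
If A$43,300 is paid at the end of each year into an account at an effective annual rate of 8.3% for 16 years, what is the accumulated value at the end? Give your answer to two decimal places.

A$1,346,692.82

Accumulation factor s(16|0.083) = 31.101451; FV = 43300 × 31.101451 = 1,346,692.8238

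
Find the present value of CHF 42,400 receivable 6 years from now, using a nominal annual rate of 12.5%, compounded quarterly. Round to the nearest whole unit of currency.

i = 0.125/4 = 0.03125 per quarter; n = 6·4 = 24.
PV = FV·(1+i)^(−n) = 42,400 × 0.477821 = 20,259.5959

CHF 20,260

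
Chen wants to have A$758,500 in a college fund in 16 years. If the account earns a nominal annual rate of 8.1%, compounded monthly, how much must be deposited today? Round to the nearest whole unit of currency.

A$208,450

Periodic rate i = 0.081/12 = 0.00675; n = 16 × 12 = 192 periods.
Discount factor = (1+0.00675)^(−192) = 0.274818; PV = 758,500 × 0.274818 = 208,449.5853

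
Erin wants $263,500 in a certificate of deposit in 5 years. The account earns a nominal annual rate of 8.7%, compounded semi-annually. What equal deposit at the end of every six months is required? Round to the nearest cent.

$21,593.42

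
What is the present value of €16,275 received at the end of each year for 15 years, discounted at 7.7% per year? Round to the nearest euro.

€141,894

PV = 16275 × [1 − (1+0.077)^(−15)] / 0.077 = 16275 × 8.718528 = 141,894.0485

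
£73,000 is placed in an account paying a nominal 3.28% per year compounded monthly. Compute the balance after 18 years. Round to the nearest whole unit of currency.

£131,638

i = 0.0328/12 = 0.00273333 per month; n = 18·12 = 216.
73,000 × (1+0.00273333)^216 = 73,000 × 1.803257 = 131,637.7759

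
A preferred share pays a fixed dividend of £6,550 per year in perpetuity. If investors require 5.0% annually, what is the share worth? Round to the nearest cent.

PV = C/r = 6550/0.05 = 131,000.0000

£131,000.00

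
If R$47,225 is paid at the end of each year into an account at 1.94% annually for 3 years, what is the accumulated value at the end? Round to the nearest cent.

R$144,441.27

FV = PMT · [(1+i)^n − 1] / i = 47225 · 3.058576 = 144,441.2686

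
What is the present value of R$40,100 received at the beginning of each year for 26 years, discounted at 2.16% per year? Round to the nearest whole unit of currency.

Annuity factor a(26|0.0216) × (1+i) = 20.161651; PV = 40100 × 20.161651 = 808,482.2211
Payments are at the start of each period, so multiply by (1+i).

R$808,482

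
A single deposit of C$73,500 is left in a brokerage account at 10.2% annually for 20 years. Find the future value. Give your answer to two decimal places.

C$512,766.01

FV = 73,500 × (1 + 0.102)^20 = 512,766.0103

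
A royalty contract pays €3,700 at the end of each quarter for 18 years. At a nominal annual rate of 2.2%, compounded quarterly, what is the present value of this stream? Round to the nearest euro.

Periodic rate i = 0.022/4 = 0.0055; n = 18 × 4 = 72 periods.
PV = 3700 × [1 − (1+0.0055)^(−72)] / 0.0055 = 3700 × 59.320487 = 219,485.8027

€219,486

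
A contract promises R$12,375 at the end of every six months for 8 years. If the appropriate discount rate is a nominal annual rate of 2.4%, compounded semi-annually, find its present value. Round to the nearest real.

With 2 periods per year: i = 0.012, n = 16.
PV = PMT · [1 − (1+i)^(−n)] / i = 12375 · 14.479115 = 179,179.0451

R$179,179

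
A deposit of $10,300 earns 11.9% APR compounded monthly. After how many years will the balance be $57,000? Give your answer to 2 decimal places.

Periodic rate i = 0.119/12 = 0.00991667.
n = ln(57000/10300) / ln(1+0.00991667) = ln(5.53398) / 0.009868 = 173.3825 months
= 173.3825/12 years

14.45 years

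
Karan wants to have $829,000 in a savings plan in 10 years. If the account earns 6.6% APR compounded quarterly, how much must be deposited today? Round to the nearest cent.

$430,783.65

Periodic rate i = 0.066/4 = 0.0165; n = 10 × 4 = 40 periods.
PV = FV·(1+i)^(−n) = 829,000 × 0.519643 = 430,783.6499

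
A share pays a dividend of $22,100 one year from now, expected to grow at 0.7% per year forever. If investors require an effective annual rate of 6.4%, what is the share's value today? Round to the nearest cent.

$387,719.30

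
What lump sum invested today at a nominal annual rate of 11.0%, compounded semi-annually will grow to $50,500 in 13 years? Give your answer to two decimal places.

i = 0.11/2 = 0.055 per half-year; n = 13·2 = 26.
PV = FV·(1+i)^(−n) = 50,500 × 0.248563 = 12,552.4190

$12,552.42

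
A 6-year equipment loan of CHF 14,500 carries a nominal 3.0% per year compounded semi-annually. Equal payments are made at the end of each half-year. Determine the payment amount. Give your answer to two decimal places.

CHF 1,329.36

Periodic rate i = 0.03/2 = 0.015; n = 6 × 2 = 12 periods.
Annuity-PV factor = 10.907505; PMT = 14500 / 10.907505 = 1,329.3599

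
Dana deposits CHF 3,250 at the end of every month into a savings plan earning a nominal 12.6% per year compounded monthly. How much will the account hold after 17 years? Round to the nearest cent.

CHF 2,297,247.33

Periodic rate i = 0.126/12 = 0.0105; n = 17 × 12 = 204 periods.
FV = 3250 × [(1+0.0105)^204 − 1] / 0.0105 = 3250 × 706.845331 = 2,297,247.3267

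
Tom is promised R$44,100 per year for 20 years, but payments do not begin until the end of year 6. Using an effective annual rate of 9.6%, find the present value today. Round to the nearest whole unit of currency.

R$244,038

PV at t=5 (ordinary 20-year annuity): 44100 × a(20|0.096) = 44100 × 8.751270 = 385,931.0082
PV₀ = 385,931.0082 / (1+0.096)^5 = 385,931.0082 / 1.581440 = 244,037.6888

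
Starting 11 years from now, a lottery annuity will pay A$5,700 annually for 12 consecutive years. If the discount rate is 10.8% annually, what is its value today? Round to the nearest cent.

Value one period before first payment (t=10): 5700 × [1 − (1+0.108)^(−12)] / 0.108 = 5700 × 6.554684 = 37,361.6971
Discount back 10 years: 37,361.6971 × (1+0.108)^(−10) = 37,361.6971 × 0.358593 = 13,397.6612

A$13,397.66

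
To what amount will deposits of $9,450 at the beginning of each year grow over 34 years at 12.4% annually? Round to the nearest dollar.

$4,472,935

FV = PMT · [(1+i)^n − 1] / i × (1+i) = 9450 · 473.326497 = 4,472,935.3927
(Beginning-of-period payments → annuity-due factor ×(1+i).)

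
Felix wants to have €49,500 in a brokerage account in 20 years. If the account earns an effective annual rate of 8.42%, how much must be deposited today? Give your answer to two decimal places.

€9,826.91

Discount factor = (1+0.0842)^(−20) = 0.198524; PV = 49,500 × 0.198524 = 9,826.9137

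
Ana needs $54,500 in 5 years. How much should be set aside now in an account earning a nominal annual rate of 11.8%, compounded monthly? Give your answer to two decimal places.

$30,298.03

i = 0.118/12 = 0.00983333 per month; n = 5·12 = 60.
PV = FV·(1+i)^(−n) = 54,500 × 0.555927 = 30,298.0289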